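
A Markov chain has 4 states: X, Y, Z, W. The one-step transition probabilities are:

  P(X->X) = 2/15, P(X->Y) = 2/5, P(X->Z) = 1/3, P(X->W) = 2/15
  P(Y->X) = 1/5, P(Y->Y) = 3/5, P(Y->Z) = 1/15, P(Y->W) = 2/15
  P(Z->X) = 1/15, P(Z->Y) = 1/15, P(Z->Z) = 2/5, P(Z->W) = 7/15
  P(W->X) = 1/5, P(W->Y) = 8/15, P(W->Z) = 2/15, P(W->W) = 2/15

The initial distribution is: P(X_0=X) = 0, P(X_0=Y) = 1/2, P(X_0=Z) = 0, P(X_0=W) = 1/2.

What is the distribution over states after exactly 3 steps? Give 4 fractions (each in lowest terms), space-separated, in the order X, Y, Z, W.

Answer: 563/3375 3157/6750 601/3375 253/1350

Derivation:
Propagating the distribution step by step (d_{t+1} = d_t * P):
d_0 = (X=0, Y=1/2, Z=0, W=1/2)
  d_1[X] = 0*2/15 + 1/2*1/5 + 0*1/15 + 1/2*1/5 = 1/5
  d_1[Y] = 0*2/5 + 1/2*3/5 + 0*1/15 + 1/2*8/15 = 17/30
  d_1[Z] = 0*1/3 + 1/2*1/15 + 0*2/5 + 1/2*2/15 = 1/10
  d_1[W] = 0*2/15 + 1/2*2/15 + 0*7/15 + 1/2*2/15 = 2/15
d_1 = (X=1/5, Y=17/30, Z=1/10, W=2/15)
  d_2[X] = 1/5*2/15 + 17/30*1/5 + 1/10*1/15 + 2/15*1/5 = 13/75
  d_2[Y] = 1/5*2/5 + 17/30*3/5 + 1/10*1/15 + 2/15*8/15 = 112/225
  d_2[Z] = 1/5*1/3 + 17/30*1/15 + 1/10*2/5 + 2/15*2/15 = 73/450
  d_2[W] = 1/5*2/15 + 17/30*2/15 + 1/10*7/15 + 2/15*2/15 = 1/6
d_2 = (X=13/75, Y=112/225, Z=73/450, W=1/6)
  d_3[X] = 13/75*2/15 + 112/225*1/5 + 73/450*1/15 + 1/6*1/5 = 563/3375
  d_3[Y] = 13/75*2/5 + 112/225*3/5 + 73/450*1/15 + 1/6*8/15 = 3157/6750
  d_3[Z] = 13/75*1/3 + 112/225*1/15 + 73/450*2/5 + 1/6*2/15 = 601/3375
  d_3[W] = 13/75*2/15 + 112/225*2/15 + 73/450*7/15 + 1/6*2/15 = 253/1350
d_3 = (X=563/3375, Y=3157/6750, Z=601/3375, W=253/1350)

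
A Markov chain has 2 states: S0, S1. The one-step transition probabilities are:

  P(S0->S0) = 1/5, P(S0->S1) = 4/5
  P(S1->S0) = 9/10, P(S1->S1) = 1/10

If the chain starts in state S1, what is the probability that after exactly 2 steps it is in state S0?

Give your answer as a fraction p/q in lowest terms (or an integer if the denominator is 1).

Answer: 27/100

Derivation:
Computing P^2 by repeated multiplication:
P^1 =
  S0: [1/5, 4/5]
  S1: [9/10, 1/10]
P^2 =
  S0: [19/25, 6/25]
  S1: [27/100, 73/100]

(P^2)[S1 -> S0] = 27/100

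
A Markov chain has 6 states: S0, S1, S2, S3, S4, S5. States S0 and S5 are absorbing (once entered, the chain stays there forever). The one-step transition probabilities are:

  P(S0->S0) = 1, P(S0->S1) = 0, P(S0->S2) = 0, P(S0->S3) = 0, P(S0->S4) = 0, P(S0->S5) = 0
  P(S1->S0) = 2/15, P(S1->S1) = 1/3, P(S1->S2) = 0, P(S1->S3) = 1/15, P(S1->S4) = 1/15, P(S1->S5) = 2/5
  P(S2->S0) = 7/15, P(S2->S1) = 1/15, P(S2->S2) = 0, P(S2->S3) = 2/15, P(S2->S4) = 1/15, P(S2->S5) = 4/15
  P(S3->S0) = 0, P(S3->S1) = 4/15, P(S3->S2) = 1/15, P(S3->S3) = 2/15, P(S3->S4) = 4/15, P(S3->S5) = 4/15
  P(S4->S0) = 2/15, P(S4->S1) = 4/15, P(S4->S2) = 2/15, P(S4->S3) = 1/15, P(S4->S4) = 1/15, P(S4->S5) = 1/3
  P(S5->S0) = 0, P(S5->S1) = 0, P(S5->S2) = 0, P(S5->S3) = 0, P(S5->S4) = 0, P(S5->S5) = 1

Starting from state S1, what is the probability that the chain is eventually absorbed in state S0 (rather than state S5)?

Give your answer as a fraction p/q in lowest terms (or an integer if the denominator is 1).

Answer: 6049/24017

Derivation:
Let a_i = P(absorbed in S0 | start in state i).
Boundary conditions: a_S0 = 1, a_S5 = 0.
For each transient state i, a_i = sum_j P(i->j) * a_j:
  a_S1 = 2/15*a_S0 + 1/3*a_S1 + 0*a_S2 + 1/15*a_S3 + 1/15*a_S4 + 2/5*a_S5
  a_S2 = 7/15*a_S0 + 1/15*a_S1 + 0*a_S2 + 2/15*a_S3 + 1/15*a_S4 + 4/15*a_S5
  a_S3 = 0*a_S0 + 4/15*a_S1 + 1/15*a_S2 + 2/15*a_S3 + 4/15*a_S4 + 4/15*a_S5
  a_S4 = 2/15*a_S0 + 4/15*a_S1 + 2/15*a_S2 + 1/15*a_S3 + 1/15*a_S4 + 1/3*a_S5

Substituting a_S0 = 1 and a_S5 = 0, rearrange to (I - Q) a = r where r[i] = P(i -> S0):
  [2/3, 0, -1/15, -1/15] . (a_S1, a_S2, a_S3, a_S4) = 2/15
  [-1/15, 1, -2/15, -1/15] . (a_S1, a_S2, a_S3, a_S4) = 7/15
  [-4/15, -1/15, 13/15, -4/15] . (a_S1, a_S2, a_S3, a_S4) = 0
  [-4/15, -2/15, -1/15, 14/15] . (a_S1, a_S2, a_S3, a_S4) = 2/15

Solving yields:
  a_S1 = 6049/24017
  a_S2 = 1826/3431
  a_S3 = 5106/24017
  a_S4 = 1050/3431

Starting state is S1, so the absorption probability is a_S1 = 6049/24017.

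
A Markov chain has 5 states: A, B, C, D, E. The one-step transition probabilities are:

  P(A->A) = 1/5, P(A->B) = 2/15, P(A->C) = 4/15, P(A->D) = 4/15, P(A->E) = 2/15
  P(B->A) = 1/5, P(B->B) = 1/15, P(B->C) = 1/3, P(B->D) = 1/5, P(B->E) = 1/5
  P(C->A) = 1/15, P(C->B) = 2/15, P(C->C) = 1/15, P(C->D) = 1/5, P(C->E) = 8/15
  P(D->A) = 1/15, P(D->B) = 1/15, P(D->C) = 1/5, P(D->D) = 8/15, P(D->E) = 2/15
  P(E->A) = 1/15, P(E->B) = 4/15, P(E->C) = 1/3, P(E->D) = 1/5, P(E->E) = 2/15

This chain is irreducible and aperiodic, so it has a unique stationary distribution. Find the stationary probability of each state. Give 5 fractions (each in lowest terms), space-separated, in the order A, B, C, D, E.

The stationary distribution satisfies pi = pi * P, i.e.:
  pi_A = 1/5*pi_A + 1/5*pi_B + 1/15*pi_C + 1/15*pi_D + 1/15*pi_E
  pi_B = 2/15*pi_A + 1/15*pi_B + 2/15*pi_C + 1/15*pi_D + 4/15*pi_E
  pi_C = 4/15*pi_A + 1/3*pi_B + 1/15*pi_C + 1/5*pi_D + 1/3*pi_E
  pi_D = 4/15*pi_A + 1/5*pi_B + 1/5*pi_C + 8/15*pi_D + 1/5*pi_E
  pi_E = 2/15*pi_A + 1/5*pi_B + 8/15*pi_C + 2/15*pi_D + 2/15*pi_E
with normalization: pi_A + pi_B + pi_C + pi_D + pi_E = 1.

Using the first 4 balance equations plus normalization, the linear system A*pi = b is:
  [-4/5, 1/5, 1/15, 1/15, 1/15] . pi = 0
  [2/15, -14/15, 2/15, 1/15, 4/15] . pi = 0
  [4/15, 1/3, -14/15, 1/5, 1/3] . pi = 0
  [4/15, 1/5, 1/5, -7/15, 1/5] . pi = 0
  [1, 1, 1, 1, 1] . pi = 1

Solving yields:
  pi_A = 2211/22643
  pi_B = 3050/22643
  pi_C = 5104/22643
  pi_D = 7014/22643
  pi_E = 5264/22643

Verification (pi * P):
  2211/22643*1/5 + 3050/22643*1/5 + 5104/22643*1/15 + 7014/22643*1/15 + 5264/22643*1/15 = 2211/22643 = pi_A  (ok)
  2211/22643*2/15 + 3050/22643*1/15 + 5104/22643*2/15 + 7014/22643*1/15 + 5264/22643*4/15 = 3050/22643 = pi_B  (ok)
  2211/22643*4/15 + 3050/22643*1/3 + 5104/22643*1/15 + 7014/22643*1/5 + 5264/22643*1/3 = 5104/22643 = pi_C  (ok)
  2211/22643*4/15 + 3050/22643*1/5 + 5104/22643*1/5 + 7014/22643*8/15 + 5264/22643*1/5 = 7014/22643 = pi_D  (ok)
  2211/22643*2/15 + 3050/22643*1/5 + 5104/22643*8/15 + 7014/22643*2/15 + 5264/22643*2/15 = 5264/22643 = pi_E  (ok)

Answer: 2211/22643 3050/22643 5104/22643 7014/22643 5264/22643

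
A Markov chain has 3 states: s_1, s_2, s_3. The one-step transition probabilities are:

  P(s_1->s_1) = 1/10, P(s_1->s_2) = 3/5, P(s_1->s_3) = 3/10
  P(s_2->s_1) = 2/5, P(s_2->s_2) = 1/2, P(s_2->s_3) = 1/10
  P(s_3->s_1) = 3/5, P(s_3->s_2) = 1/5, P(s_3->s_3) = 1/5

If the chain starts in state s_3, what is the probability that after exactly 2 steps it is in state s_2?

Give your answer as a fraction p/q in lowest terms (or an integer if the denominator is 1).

Computing P^2 by repeated multiplication:
P^1 =
  s_1: [1/10, 3/5, 3/10]
  s_2: [2/5, 1/2, 1/10]
  s_3: [3/5, 1/5, 1/5]
P^2 =
  s_1: [43/100, 21/50, 3/20]
  s_2: [3/10, 51/100, 19/100]
  s_3: [13/50, 1/2, 6/25]

(P^2)[s_3 -> s_2] = 1/2

Answer: 1/2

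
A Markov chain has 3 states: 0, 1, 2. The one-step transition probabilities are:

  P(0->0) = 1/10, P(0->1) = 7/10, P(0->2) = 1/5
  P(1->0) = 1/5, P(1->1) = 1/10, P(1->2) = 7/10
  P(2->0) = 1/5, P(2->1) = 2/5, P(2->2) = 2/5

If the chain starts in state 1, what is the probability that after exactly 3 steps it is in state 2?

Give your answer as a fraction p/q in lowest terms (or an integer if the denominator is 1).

Computing P^3 by repeated multiplication:
P^1 =
  0: [1/10, 7/10, 1/5]
  1: [1/5, 1/10, 7/10]
  2: [1/5, 2/5, 2/5]
P^2 =
  0: [19/100, 11/50, 59/100]
  1: [9/50, 43/100, 39/100]
  2: [9/50, 17/50, 12/25]
P^3 =
  0: [181/1000, 391/1000, 107/250]
  1: [91/500, 13/40, 493/1000]
  2: [91/500, 44/125, 233/500]

(P^3)[1 -> 2] = 493/1000

Answer: 493/1000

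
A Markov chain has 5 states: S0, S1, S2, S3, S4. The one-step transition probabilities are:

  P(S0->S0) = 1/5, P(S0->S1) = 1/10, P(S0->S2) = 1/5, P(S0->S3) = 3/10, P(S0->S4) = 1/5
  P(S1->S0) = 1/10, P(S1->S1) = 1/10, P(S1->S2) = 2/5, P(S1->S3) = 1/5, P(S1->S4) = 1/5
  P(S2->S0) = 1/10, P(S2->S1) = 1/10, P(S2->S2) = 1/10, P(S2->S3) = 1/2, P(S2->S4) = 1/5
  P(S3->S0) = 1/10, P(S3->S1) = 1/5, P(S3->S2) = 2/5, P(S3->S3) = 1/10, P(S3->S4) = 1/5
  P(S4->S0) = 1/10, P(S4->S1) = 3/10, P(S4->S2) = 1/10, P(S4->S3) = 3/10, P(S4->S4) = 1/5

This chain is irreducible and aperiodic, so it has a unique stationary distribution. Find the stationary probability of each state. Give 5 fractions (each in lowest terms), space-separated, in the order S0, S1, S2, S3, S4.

The stationary distribution satisfies pi = pi * P, i.e.:
  pi_S0 = 1/5*pi_S0 + 1/10*pi_S1 + 1/10*pi_S2 + 1/10*pi_S3 + 1/10*pi_S4
  pi_S1 = 1/10*pi_S0 + 1/10*pi_S1 + 1/10*pi_S2 + 1/5*pi_S3 + 3/10*pi_S4
  pi_S2 = 1/5*pi_S0 + 2/5*pi_S1 + 1/10*pi_S2 + 2/5*pi_S3 + 1/10*pi_S4
  pi_S3 = 3/10*pi_S0 + 1/5*pi_S1 + 1/2*pi_S2 + 1/10*pi_S3 + 3/10*pi_S4
  pi_S4 = 1/5*pi_S0 + 1/5*pi_S1 + 1/5*pi_S2 + 1/5*pi_S3 + 1/5*pi_S4
with normalization: pi_S0 + pi_S1 + pi_S2 + pi_S3 + pi_S4 = 1.

Using the first 4 balance equations plus normalization, the linear system A*pi = b is:
  [-4/5, 1/10, 1/10, 1/10, 1/10] . pi = 0
  [1/10, -9/10, 1/10, 1/5, 3/10] . pi = 0
  [1/5, 2/5, -9/10, 2/5, 1/10] . pi = 0
  [3/10, 1/5, 1/2, -9/10, 3/10] . pi = 0
  [1, 1, 1, 1, 1] . pi = 1

Solving yields:
  pi_S0 = 1/9
  pi_S1 = 83/495
  pi_S2 = 11/45
  pi_S3 = 137/495
  pi_S4 = 1/5

Verification (pi * P):
  1/9*1/5 + 83/495*1/10 + 11/45*1/10 + 137/495*1/10 + 1/5*1/10 = 1/9 = pi_S0  (ok)
  1/9*1/10 + 83/495*1/10 + 11/45*1/10 + 137/495*1/5 + 1/5*3/10 = 83/495 = pi_S1  (ok)
  1/9*1/5 + 83/495*2/5 + 11/45*1/10 + 137/495*2/5 + 1/5*1/10 = 11/45 = pi_S2  (ok)
  1/9*3/10 + 83/495*1/5 + 11/45*1/2 + 137/495*1/10 + 1/5*3/10 = 137/495 = pi_S3  (ok)
  1/9*1/5 + 83/495*1/5 + 11/45*1/5 + 137/495*1/5 + 1/5*1/5 = 1/5 = pi_S4  (ok)

Answer: 1/9 83/495 11/45 137/495 1/5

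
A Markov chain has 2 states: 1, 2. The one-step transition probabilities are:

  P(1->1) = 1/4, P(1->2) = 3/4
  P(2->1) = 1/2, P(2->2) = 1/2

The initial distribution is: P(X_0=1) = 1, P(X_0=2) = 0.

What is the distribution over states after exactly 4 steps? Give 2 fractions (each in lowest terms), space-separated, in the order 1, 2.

Propagating the distribution step by step (d_{t+1} = d_t * P):
d_0 = (1=1, 2=0)
  d_1[1] = 1*1/4 + 0*1/2 = 1/4
  d_1[2] = 1*3/4 + 0*1/2 = 3/4
d_1 = (1=1/4, 2=3/4)
  d_2[1] = 1/4*1/4 + 3/4*1/2 = 7/16
  d_2[2] = 1/4*3/4 + 3/4*1/2 = 9/16
d_2 = (1=7/16, 2=9/16)
  d_3[1] = 7/16*1/4 + 9/16*1/2 = 25/64
  d_3[2] = 7/16*3/4 + 9/16*1/2 = 39/64
d_3 = (1=25/64, 2=39/64)
  d_4[1] = 25/64*1/4 + 39/64*1/2 = 103/256
  d_4[2] = 25/64*3/4 + 39/64*1/2 = 153/256
d_4 = (1=103/256, 2=153/256)

Answer: 103/256 153/256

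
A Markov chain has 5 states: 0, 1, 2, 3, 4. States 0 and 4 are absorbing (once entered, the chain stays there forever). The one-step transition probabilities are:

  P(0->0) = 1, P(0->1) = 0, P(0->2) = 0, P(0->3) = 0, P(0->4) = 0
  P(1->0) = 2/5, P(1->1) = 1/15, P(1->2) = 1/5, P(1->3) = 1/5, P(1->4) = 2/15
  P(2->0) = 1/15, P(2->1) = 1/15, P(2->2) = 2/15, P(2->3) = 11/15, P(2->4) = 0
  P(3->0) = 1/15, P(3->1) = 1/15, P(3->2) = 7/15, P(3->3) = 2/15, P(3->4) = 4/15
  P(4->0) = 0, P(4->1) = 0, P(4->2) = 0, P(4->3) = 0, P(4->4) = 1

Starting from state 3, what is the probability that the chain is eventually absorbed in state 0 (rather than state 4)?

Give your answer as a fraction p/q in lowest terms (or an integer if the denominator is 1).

Answer: 100/289

Derivation:
Let a_i = P(absorbed in 0 | start in state i).
Boundary conditions: a_0 = 1, a_4 = 0.
For each transient state i, a_i = sum_j P(i->j) * a_j:
  a_1 = 2/5*a_0 + 1/15*a_1 + 1/5*a_2 + 1/5*a_3 + 2/15*a_4
  a_2 = 1/15*a_0 + 1/15*a_1 + 2/15*a_2 + 11/15*a_3 + 0*a_4
  a_3 = 1/15*a_0 + 1/15*a_1 + 7/15*a_2 + 2/15*a_3 + 4/15*a_4

Substituting a_0 = 1 and a_4 = 0, rearrange to (I - Q) a = r where r[i] = P(i -> 0):
  [14/15, -1/5, -1/5] . (a_1, a_2, a_3) = 2/5
  [-1/15, 13/15, -11/15] . (a_1, a_2, a_3) = 1/15
  [-1/15, -7/15, 13/15] . (a_1, a_2, a_3) = 1/15

Solving yields:
  a_1 = 171/289
  a_2 = 120/289
  a_3 = 100/289

Starting state is 3, so the absorption probability is a_3 = 100/289.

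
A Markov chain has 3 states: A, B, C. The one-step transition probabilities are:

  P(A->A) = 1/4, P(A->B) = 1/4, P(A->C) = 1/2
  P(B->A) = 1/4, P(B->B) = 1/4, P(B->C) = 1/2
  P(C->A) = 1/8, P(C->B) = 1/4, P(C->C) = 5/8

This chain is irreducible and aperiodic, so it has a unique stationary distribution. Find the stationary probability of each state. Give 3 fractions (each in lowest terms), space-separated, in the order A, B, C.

Answer: 5/28 1/4 4/7

Derivation:
The stationary distribution satisfies pi = pi * P, i.e.:
  pi_A = 1/4*pi_A + 1/4*pi_B + 1/8*pi_C
  pi_B = 1/4*pi_A + 1/4*pi_B + 1/4*pi_C
  pi_C = 1/2*pi_A + 1/2*pi_B + 5/8*pi_C
with normalization: pi_A + pi_B + pi_C = 1.

Using the first 2 balance equations plus normalization, the linear system A*pi = b is:
  [-3/4, 1/4, 1/8] . pi = 0
  [1/4, -3/4, 1/4] . pi = 0
  [1, 1, 1] . pi = 1

Solving yields:
  pi_A = 5/28
  pi_B = 1/4
  pi_C = 4/7

Verification (pi * P):
  5/28*1/4 + 1/4*1/4 + 4/7*1/8 = 5/28 = pi_A  (ok)
  5/28*1/4 + 1/4*1/4 + 4/7*1/4 = 1/4 = pi_B  (ok)
  5/28*1/2 + 1/4*1/2 + 4/7*5/8 = 4/7 = pi_C  (ok)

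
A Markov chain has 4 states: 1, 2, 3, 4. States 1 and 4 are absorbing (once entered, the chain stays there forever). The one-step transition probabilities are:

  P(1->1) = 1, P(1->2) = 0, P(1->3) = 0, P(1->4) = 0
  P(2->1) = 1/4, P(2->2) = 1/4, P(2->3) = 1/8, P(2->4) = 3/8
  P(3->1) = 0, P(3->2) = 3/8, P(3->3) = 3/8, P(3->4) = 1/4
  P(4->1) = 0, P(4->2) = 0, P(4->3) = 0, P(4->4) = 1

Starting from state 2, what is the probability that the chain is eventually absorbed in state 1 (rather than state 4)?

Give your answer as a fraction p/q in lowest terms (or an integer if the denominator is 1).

Let a_i = P(absorbed in 1 | start in state i).
Boundary conditions: a_1 = 1, a_4 = 0.
For each transient state i, a_i = sum_j P(i->j) * a_j:
  a_2 = 1/4*a_1 + 1/4*a_2 + 1/8*a_3 + 3/8*a_4
  a_3 = 0*a_1 + 3/8*a_2 + 3/8*a_3 + 1/4*a_4

Substituting a_1 = 1 and a_4 = 0, rearrange to (I - Q) a = r where r[i] = P(i -> 1):
  [3/4, -1/8] . (a_2, a_3) = 1/4
  [-3/8, 5/8] . (a_2, a_3) = 0

Solving yields:
  a_2 = 10/27
  a_3 = 2/9

Starting state is 2, so the absorption probability is a_2 = 10/27.

Answer: 10/27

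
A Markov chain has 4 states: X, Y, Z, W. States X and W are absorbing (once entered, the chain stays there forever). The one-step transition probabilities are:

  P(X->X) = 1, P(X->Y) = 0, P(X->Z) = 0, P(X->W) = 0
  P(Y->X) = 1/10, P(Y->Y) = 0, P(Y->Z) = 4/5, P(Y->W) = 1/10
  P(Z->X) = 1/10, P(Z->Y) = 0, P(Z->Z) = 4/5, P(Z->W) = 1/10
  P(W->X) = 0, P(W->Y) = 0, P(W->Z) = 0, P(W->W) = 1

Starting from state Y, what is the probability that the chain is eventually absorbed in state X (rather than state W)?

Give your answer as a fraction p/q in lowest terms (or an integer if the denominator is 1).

Answer: 1/2

Derivation:
Let a_i = P(absorbed in X | start in state i).
Boundary conditions: a_X = 1, a_W = 0.
For each transient state i, a_i = sum_j P(i->j) * a_j:
  a_Y = 1/10*a_X + 0*a_Y + 4/5*a_Z + 1/10*a_W
  a_Z = 1/10*a_X + 0*a_Y + 4/5*a_Z + 1/10*a_W

Substituting a_X = 1 and a_W = 0, rearrange to (I - Q) a = r where r[i] = P(i -> X):
  [1, -4/5] . (a_Y, a_Z) = 1/10
  [0, 1/5] . (a_Y, a_Z) = 1/10

Solving yields:
  a_Y = 1/2
  a_Z = 1/2

Starting state is Y, so the absorption probability is a_Y = 1/2.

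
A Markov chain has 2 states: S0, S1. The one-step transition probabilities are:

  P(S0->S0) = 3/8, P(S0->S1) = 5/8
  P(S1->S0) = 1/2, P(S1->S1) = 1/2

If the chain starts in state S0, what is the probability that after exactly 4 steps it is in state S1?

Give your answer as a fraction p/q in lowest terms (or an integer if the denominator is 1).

Answer: 2275/4096

Derivation:
Computing P^4 by repeated multiplication:
P^1 =
  S0: [3/8, 5/8]
  S1: [1/2, 1/2]
P^2 =
  S0: [29/64, 35/64]
  S1: [7/16, 9/16]
P^3 =
  S0: [227/512, 285/512]
  S1: [57/128, 71/128]
P^4 =
  S0: [1821/4096, 2275/4096]
  S1: [455/1024, 569/1024]

(P^4)[S0 -> S1] = 2275/4096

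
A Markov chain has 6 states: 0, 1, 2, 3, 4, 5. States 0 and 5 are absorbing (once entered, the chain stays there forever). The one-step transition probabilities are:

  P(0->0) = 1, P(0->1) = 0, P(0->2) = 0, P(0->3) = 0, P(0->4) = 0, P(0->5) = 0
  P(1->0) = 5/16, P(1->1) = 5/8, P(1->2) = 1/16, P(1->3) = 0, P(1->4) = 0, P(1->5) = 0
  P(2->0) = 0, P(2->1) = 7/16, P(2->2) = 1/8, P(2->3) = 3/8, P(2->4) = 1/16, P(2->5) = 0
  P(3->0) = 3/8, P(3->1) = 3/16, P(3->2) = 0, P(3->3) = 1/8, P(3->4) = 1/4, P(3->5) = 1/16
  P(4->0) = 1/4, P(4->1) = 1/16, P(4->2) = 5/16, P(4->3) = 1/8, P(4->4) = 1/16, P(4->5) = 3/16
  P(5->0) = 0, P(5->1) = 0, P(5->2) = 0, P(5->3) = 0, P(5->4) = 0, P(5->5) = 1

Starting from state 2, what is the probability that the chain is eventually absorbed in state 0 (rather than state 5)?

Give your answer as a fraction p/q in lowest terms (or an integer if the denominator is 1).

Answer: 1072/1175

Derivation:
Let a_i = P(absorbed in 0 | start in state i).
Boundary conditions: a_0 = 1, a_5 = 0.
For each transient state i, a_i = sum_j P(i->j) * a_j:
  a_1 = 5/16*a_0 + 5/8*a_1 + 1/16*a_2 + 0*a_3 + 0*a_4 + 0*a_5
  a_2 = 0*a_0 + 7/16*a_1 + 1/8*a_2 + 3/8*a_3 + 1/16*a_4 + 0*a_5
  a_3 = 3/8*a_0 + 3/16*a_1 + 0*a_2 + 1/8*a_3 + 1/4*a_4 + 1/16*a_5
  a_4 = 1/4*a_0 + 1/16*a_1 + 5/16*a_2 + 1/8*a_3 + 1/16*a_4 + 3/16*a_5

Substituting a_0 = 1 and a_5 = 0, rearrange to (I - Q) a = r where r[i] = P(i -> 0):
  [3/8, -1/16, 0, 0] . (a_1, a_2, a_3, a_4) = 5/16
  [-7/16, 7/8, -3/8, -1/16] . (a_1, a_2, a_3, a_4) = 0
  [-3/16, 0, 7/8, -1/4] . (a_1, a_2, a_3, a_4) = 3/8
  [-1/16, -5/16, -1/8, 15/16] . (a_1, a_2, a_3, a_4) = 1/4

Solving yields:
  a_1 = 6947/7050
  a_2 = 1072/1175
  a_3 = 12043/14100
  a_4 = 529/705

Starting state is 2, so the absorption probability is a_2 = 1072/1175.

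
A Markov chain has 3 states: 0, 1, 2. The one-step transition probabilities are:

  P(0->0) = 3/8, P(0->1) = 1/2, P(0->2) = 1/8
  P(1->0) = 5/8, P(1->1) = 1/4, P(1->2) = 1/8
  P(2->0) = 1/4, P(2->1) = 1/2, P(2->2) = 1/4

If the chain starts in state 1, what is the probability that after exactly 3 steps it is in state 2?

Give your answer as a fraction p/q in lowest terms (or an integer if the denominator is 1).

Answer: 73/512

Derivation:
Computing P^3 by repeated multiplication:
P^1 =
  0: [3/8, 1/2, 1/8]
  1: [5/8, 1/4, 1/8]
  2: [1/4, 1/2, 1/4]
P^2 =
  0: [31/64, 3/8, 9/64]
  1: [27/64, 7/16, 9/64]
  2: [15/32, 3/8, 5/32]
P^3 =
  0: [231/512, 13/32, 73/512]
  1: [239/512, 25/64, 73/512]
  2: [115/256, 13/32, 37/256]

(P^3)[1 -> 2] = 73/512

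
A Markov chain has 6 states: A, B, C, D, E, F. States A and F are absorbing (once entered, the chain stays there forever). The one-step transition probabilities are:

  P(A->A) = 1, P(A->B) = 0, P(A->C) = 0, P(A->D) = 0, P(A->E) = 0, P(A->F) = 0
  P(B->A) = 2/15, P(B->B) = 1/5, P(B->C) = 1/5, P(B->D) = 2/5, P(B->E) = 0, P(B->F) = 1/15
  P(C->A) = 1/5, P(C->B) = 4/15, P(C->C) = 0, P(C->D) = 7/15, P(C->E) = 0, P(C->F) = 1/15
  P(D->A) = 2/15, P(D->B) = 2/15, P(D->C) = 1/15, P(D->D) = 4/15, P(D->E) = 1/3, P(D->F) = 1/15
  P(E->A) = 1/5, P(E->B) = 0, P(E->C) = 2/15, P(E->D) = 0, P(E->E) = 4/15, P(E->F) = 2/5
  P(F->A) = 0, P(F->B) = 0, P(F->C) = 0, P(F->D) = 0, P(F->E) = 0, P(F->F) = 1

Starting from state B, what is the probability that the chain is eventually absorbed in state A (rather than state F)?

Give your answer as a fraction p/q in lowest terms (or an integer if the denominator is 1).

Let a_i = P(absorbed in A | start in state i).
Boundary conditions: a_A = 1, a_F = 0.
For each transient state i, a_i = sum_j P(i->j) * a_j:
  a_B = 2/15*a_A + 1/5*a_B + 1/5*a_C + 2/5*a_D + 0*a_E + 1/15*a_F
  a_C = 1/5*a_A + 4/15*a_B + 0*a_C + 7/15*a_D + 0*a_E + 1/15*a_F
  a_D = 2/15*a_A + 2/15*a_B + 1/15*a_C + 4/15*a_D + 1/3*a_E + 1/15*a_F
  a_E = 1/5*a_A + 0*a_B + 2/15*a_C + 0*a_D + 4/15*a_E + 2/5*a_F

Substituting a_A = 1 and a_F = 0, rearrange to (I - Q) a = r where r[i] = P(i -> A):
  [4/5, -1/5, -2/5, 0] . (a_B, a_C, a_D, a_E) = 2/15
  [-4/15, 1, -7/15, 0] . (a_B, a_C, a_D, a_E) = 1/5
  [-2/15, -1/15, 11/15, -1/3] . (a_B, a_C, a_D, a_E) = 2/15
  [0, -2/15, 0, 11/15] . (a_B, a_C, a_D, a_E) = 1/5

Solving yields:
  a_B = 1485/2603
  a_C = 4616/7809
  a_D = 1333/2603
  a_E = 2969/7809

Starting state is B, so the absorption probability is a_B = 1485/2603.

Answer: 1485/2603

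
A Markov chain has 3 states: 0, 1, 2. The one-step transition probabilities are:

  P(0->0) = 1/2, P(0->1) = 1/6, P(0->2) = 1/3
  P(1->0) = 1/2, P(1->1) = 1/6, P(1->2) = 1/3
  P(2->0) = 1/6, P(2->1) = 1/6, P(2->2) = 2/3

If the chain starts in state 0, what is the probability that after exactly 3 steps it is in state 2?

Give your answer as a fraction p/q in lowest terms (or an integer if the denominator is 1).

Answer: 13/27

Derivation:
Computing P^3 by repeated multiplication:
P^1 =
  0: [1/2, 1/6, 1/3]
  1: [1/2, 1/6, 1/3]
  2: [1/6, 1/6, 2/3]
P^2 =
  0: [7/18, 1/6, 4/9]
  1: [7/18, 1/6, 4/9]
  2: [5/18, 1/6, 5/9]
P^3 =
  0: [19/54, 1/6, 13/27]
  1: [19/54, 1/6, 13/27]
  2: [17/54, 1/6, 14/27]

(P^3)[0 -> 2] = 13/27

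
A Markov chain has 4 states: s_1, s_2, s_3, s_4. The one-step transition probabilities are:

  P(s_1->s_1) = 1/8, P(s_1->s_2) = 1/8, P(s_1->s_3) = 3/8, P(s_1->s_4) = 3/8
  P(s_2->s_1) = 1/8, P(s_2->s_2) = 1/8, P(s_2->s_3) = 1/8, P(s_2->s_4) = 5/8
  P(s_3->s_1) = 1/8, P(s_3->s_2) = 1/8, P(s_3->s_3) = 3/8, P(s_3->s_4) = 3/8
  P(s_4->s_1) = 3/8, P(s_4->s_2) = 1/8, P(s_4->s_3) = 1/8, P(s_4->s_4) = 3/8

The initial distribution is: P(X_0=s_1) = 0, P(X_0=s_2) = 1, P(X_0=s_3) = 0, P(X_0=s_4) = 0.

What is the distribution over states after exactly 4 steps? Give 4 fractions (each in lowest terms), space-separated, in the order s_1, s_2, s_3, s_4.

Propagating the distribution step by step (d_{t+1} = d_t * P):
d_0 = (s_1=0, s_2=1, s_3=0, s_4=0)
  d_1[s_1] = 0*1/8 + 1*1/8 + 0*1/8 + 0*3/8 = 1/8
  d_1[s_2] = 0*1/8 + 1*1/8 + 0*1/8 + 0*1/8 = 1/8
  d_1[s_3] = 0*3/8 + 1*1/8 + 0*3/8 + 0*1/8 = 1/8
  d_1[s_4] = 0*3/8 + 1*5/8 + 0*3/8 + 0*3/8 = 5/8
d_1 = (s_1=1/8, s_2=1/8, s_3=1/8, s_4=5/8)
  d_2[s_1] = 1/8*1/8 + 1/8*1/8 + 1/8*1/8 + 5/8*3/8 = 9/32
  d_2[s_2] = 1/8*1/8 + 1/8*1/8 + 1/8*1/8 + 5/8*1/8 = 1/8
  d_2[s_3] = 1/8*3/8 + 1/8*1/8 + 1/8*3/8 + 5/8*1/8 = 3/16
  d_2[s_4] = 1/8*3/8 + 1/8*5/8 + 1/8*3/8 + 5/8*3/8 = 13/32
d_2 = (s_1=9/32, s_2=1/8, s_3=3/16, s_4=13/32)
  d_3[s_1] = 9/32*1/8 + 1/8*1/8 + 3/16*1/8 + 13/32*3/8 = 29/128
  d_3[s_2] = 9/32*1/8 + 1/8*1/8 + 3/16*1/8 + 13/32*1/8 = 1/8
  d_3[s_3] = 9/32*3/8 + 1/8*1/8 + 3/16*3/8 + 13/32*1/8 = 31/128
  d_3[s_4] = 9/32*3/8 + 1/8*5/8 + 3/16*3/8 + 13/32*3/8 = 13/32
d_3 = (s_1=29/128, s_2=1/8, s_3=31/128, s_4=13/32)
  d_4[s_1] = 29/128*1/8 + 1/8*1/8 + 31/128*1/8 + 13/32*3/8 = 29/128
  d_4[s_2] = 29/128*1/8 + 1/8*1/8 + 31/128*1/8 + 13/32*1/8 = 1/8
  d_4[s_3] = 29/128*3/8 + 1/8*1/8 + 31/128*3/8 + 13/32*1/8 = 31/128
  d_4[s_4] = 29/128*3/8 + 1/8*5/8 + 31/128*3/8 + 13/32*3/8 = 13/32
d_4 = (s_1=29/128, s_2=1/8, s_3=31/128, s_4=13/32)

Answer: 29/128 1/8 31/128 13/32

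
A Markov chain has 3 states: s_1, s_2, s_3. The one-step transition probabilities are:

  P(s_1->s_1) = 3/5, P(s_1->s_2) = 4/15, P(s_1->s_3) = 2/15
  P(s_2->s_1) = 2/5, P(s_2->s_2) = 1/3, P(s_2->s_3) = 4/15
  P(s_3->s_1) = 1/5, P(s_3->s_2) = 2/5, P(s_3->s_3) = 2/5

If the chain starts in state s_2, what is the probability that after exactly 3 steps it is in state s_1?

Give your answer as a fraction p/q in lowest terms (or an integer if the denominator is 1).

Answer: 98/225

Derivation:
Computing P^3 by repeated multiplication:
P^1 =
  s_1: [3/5, 4/15, 2/15]
  s_2: [2/5, 1/3, 4/15]
  s_3: [1/5, 2/5, 2/5]
P^2 =
  s_1: [37/75, 68/225, 46/225]
  s_2: [32/75, 73/225, 56/225]
  s_3: [9/25, 26/75, 22/75]
P^3 =
  s_1: [103/225, 212/675, 154/675]
  s_2: [98/225, 217/675, 164/675]
  s_3: [31/75, 74/225, 58/225]

(P^3)[s_2 -> s_1] = 98/225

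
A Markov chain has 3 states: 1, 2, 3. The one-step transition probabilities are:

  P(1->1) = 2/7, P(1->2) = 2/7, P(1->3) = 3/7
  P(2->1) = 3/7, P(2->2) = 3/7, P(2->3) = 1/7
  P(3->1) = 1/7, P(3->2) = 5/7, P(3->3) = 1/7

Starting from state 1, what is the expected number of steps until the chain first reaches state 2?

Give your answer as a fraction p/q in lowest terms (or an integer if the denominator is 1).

Answer: 7/3

Derivation:
Let h_i = expected steps to first reach 2 from state i.
Boundary: h_2 = 0.
First-step equations for the other states:
  h_1 = 1 + 2/7*h_1 + 2/7*h_2 + 3/7*h_3
  h_3 = 1 + 1/7*h_1 + 5/7*h_2 + 1/7*h_3

Substituting h_2 = 0 and rearranging gives the linear system (I - Q) h = 1:
  [5/7, -3/7] . (h_1, h_3) = 1
  [-1/7, 6/7] . (h_1, h_3) = 1

Solving yields:
  h_1 = 7/3
  h_3 = 14/9

Starting state is 1, so the expected hitting time is h_1 = 7/3.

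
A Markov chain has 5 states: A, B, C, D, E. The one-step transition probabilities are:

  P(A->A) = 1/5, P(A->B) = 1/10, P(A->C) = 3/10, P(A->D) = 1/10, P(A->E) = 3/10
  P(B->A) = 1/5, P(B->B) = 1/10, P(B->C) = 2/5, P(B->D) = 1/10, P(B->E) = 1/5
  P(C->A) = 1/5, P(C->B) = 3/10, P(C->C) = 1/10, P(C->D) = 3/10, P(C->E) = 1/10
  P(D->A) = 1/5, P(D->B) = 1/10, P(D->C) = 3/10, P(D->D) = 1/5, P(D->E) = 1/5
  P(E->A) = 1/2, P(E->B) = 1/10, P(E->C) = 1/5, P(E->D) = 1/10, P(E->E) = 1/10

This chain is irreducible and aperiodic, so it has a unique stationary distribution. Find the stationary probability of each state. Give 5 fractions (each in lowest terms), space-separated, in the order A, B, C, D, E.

The stationary distribution satisfies pi = pi * P, i.e.:
  pi_A = 1/5*pi_A + 1/5*pi_B + 1/5*pi_C + 1/5*pi_D + 1/2*pi_E
  pi_B = 1/10*pi_A + 1/10*pi_B + 3/10*pi_C + 1/10*pi_D + 1/10*pi_E
  pi_C = 3/10*pi_A + 2/5*pi_B + 1/10*pi_C + 3/10*pi_D + 1/5*pi_E
  pi_D = 1/10*pi_A + 1/10*pi_B + 3/10*pi_C + 1/5*pi_D + 1/10*pi_E
  pi_E = 3/10*pi_A + 1/5*pi_B + 1/10*pi_C + 1/5*pi_D + 1/10*pi_E
with normalization: pi_A + pi_B + pi_C + pi_D + pi_E = 1.

Using the first 4 balance equations plus normalization, the linear system A*pi = b is:
  [-4/5, 1/5, 1/5, 1/5, 1/2] . pi = 0
  [1/10, -9/10, 3/10, 1/10, 1/10] . pi = 0
  [3/10, 2/5, -9/10, 3/10, 1/5] . pi = 0
  [1/10, 1/10, 3/10, -4/5, 1/10] . pi = 0
  [1, 1, 1, 1, 1] . pi = 1

Solving yields:
  pi_A = 3191/12526
  pi_B = 936/6263
  pi_C = 3097/12526
  pi_D = 1040/6263
  pi_E = 1143/6263

Verification (pi * P):
  3191/12526*1/5 + 936/6263*1/5 + 3097/12526*1/5 + 1040/6263*1/5 + 1143/6263*1/2 = 3191/12526 = pi_A  (ok)
  3191/12526*1/10 + 936/6263*1/10 + 3097/12526*3/10 + 1040/6263*1/10 + 1143/6263*1/10 = 936/6263 = pi_B  (ok)
  3191/12526*3/10 + 936/6263*2/5 + 3097/12526*1/10 + 1040/6263*3/10 + 1143/6263*1/5 = 3097/12526 = pi_C  (ok)
  3191/12526*1/10 + 936/6263*1/10 + 3097/12526*3/10 + 1040/6263*1/5 + 1143/6263*1/10 = 1040/6263 = pi_D  (ok)
  3191/12526*3/10 + 936/6263*1/5 + 3097/12526*1/10 + 1040/6263*1/5 + 1143/6263*1/10 = 1143/6263 = pi_E  (ok)

Answer: 3191/12526 936/6263 3097/12526 1040/6263 1143/6263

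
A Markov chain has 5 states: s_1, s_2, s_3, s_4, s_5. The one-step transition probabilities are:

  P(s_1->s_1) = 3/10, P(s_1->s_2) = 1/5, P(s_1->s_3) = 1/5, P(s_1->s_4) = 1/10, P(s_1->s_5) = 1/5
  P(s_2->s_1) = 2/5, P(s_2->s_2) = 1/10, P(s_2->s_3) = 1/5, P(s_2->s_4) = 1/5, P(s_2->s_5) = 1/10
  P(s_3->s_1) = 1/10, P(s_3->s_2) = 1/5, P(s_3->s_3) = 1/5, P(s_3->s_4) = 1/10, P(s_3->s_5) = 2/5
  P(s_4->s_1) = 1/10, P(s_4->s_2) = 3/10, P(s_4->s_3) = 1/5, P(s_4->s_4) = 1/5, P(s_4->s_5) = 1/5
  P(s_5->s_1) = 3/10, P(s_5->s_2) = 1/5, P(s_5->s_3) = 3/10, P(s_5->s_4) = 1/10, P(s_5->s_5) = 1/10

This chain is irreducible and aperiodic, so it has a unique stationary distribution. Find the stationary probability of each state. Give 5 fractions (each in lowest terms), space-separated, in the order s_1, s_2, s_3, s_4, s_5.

The stationary distribution satisfies pi = pi * P, i.e.:
  pi_s_1 = 3/10*pi_s_1 + 2/5*pi_s_2 + 1/10*pi_s_3 + 1/10*pi_s_4 + 3/10*pi_s_5
  pi_s_2 = 1/5*pi_s_1 + 1/10*pi_s_2 + 1/5*pi_s_3 + 3/10*pi_s_4 + 1/5*pi_s_5
  pi_s_3 = 1/5*pi_s_1 + 1/5*pi_s_2 + 1/5*pi_s_3 + 1/5*pi_s_4 + 3/10*pi_s_5
  pi_s_4 = 1/10*pi_s_1 + 1/5*pi_s_2 + 1/10*pi_s_3 + 1/5*pi_s_4 + 1/10*pi_s_5
  pi_s_5 = 1/5*pi_s_1 + 1/10*pi_s_2 + 2/5*pi_s_3 + 1/5*pi_s_4 + 1/10*pi_s_5
with normalization: pi_s_1 + pi_s_2 + pi_s_3 + pi_s_4 + pi_s_5 = 1.

Using the first 4 balance equations plus normalization, the linear system A*pi = b is:
  [-7/10, 2/5, 1/10, 1/10, 3/10] . pi = 0
  [1/5, -9/10, 1/5, 3/10, 1/5] . pi = 0
  [1/5, 1/5, -4/5, 1/5, 3/10] . pi = 0
  [1/10, 1/5, 1/10, -4/5, 1/10] . pi = 0
  [1, 1, 1, 1, 1] . pi = 1

Solving yields:
  pi_s_1 = 2633/10584
  pi_s_2 = 19/98
  pi_s_3 = 2333/10584
  pi_s_4 = 13/98
  pi_s_5 = 1081/5292

Verification (pi * P):
  2633/10584*3/10 + 19/98*2/5 + 2333/10584*1/10 + 13/98*1/10 + 1081/5292*3/10 = 2633/10584 = pi_s_1  (ok)
  2633/10584*1/5 + 19/98*1/10 + 2333/10584*1/5 + 13/98*3/10 + 1081/5292*1/5 = 19/98 = pi_s_2  (ok)
  2633/10584*1/5 + 19/98*1/5 + 2333/10584*1/5 + 13/98*1/5 + 1081/5292*3/10 = 2333/10584 = pi_s_3  (ok)
  2633/10584*1/10 + 19/98*1/5 + 2333/10584*1/10 + 13/98*1/5 + 1081/5292*1/10 = 13/98 = pi_s_4  (ok)
  2633/10584*1/5 + 19/98*1/10 + 2333/10584*2/5 + 13/98*1/5 + 1081/5292*1/10 = 1081/5292 = pi_s_5  (ok)

Answer: 2633/10584 19/98 2333/10584 13/98 1081/5292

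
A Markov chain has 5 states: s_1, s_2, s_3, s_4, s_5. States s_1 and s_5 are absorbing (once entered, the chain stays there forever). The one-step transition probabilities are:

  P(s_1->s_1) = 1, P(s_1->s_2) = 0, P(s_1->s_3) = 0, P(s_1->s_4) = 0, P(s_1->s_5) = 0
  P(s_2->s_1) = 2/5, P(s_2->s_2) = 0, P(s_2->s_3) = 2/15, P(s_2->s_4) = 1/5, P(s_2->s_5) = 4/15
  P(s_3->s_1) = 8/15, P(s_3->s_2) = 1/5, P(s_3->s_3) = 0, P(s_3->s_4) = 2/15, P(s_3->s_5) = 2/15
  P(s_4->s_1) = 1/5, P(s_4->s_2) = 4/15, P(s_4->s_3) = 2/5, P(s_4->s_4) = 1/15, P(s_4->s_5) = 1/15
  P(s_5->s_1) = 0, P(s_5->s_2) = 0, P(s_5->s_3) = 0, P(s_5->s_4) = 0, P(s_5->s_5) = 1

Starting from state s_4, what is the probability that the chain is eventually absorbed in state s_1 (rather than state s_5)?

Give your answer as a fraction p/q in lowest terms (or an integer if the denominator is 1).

Let a_i = P(absorbed in s_1 | start in state i).
Boundary conditions: a_s_1 = 1, a_s_5 = 0.
For each transient state i, a_i = sum_j P(i->j) * a_j:
  a_s_2 = 2/5*a_s_1 + 0*a_s_2 + 2/15*a_s_3 + 1/5*a_s_4 + 4/15*a_s_5
  a_s_3 = 8/15*a_s_1 + 1/5*a_s_2 + 0*a_s_3 + 2/15*a_s_4 + 2/15*a_s_5
  a_s_4 = 1/5*a_s_1 + 4/15*a_s_2 + 2/5*a_s_3 + 1/15*a_s_4 + 1/15*a_s_5

Substituting a_s_1 = 1 and a_s_5 = 0, rearrange to (I - Q) a = r where r[i] = P(i -> s_1):
  [1, -2/15, -1/5] . (a_s_2, a_s_3, a_s_4) = 2/5
  [-1/5, 1, -2/15] . (a_s_2, a_s_3, a_s_4) = 8/15
  [-4/15, -2/5, 14/15] . (a_s_2, a_s_3, a_s_4) = 1/5

Solving yields:
  a_s_2 = 1703/2636
  a_s_3 = 2001/2636
  a_s_4 = 1909/2636

Starting state is s_4, so the absorption probability is a_s_4 = 1909/2636.

Answer: 1909/2636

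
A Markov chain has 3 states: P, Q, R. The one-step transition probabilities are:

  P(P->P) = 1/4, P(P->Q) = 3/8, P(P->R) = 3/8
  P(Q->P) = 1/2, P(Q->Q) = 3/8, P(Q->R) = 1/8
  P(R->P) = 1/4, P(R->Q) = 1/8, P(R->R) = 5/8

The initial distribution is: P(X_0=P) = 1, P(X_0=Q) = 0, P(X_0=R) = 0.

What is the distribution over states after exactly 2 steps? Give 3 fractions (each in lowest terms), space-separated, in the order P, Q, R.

Propagating the distribution step by step (d_{t+1} = d_t * P):
d_0 = (P=1, Q=0, R=0)
  d_1[P] = 1*1/4 + 0*1/2 + 0*1/4 = 1/4
  d_1[Q] = 1*3/8 + 0*3/8 + 0*1/8 = 3/8
  d_1[R] = 1*3/8 + 0*1/8 + 0*5/8 = 3/8
d_1 = (P=1/4, Q=3/8, R=3/8)
  d_2[P] = 1/4*1/4 + 3/8*1/2 + 3/8*1/4 = 11/32
  d_2[Q] = 1/4*3/8 + 3/8*3/8 + 3/8*1/8 = 9/32
  d_2[R] = 1/4*3/8 + 3/8*1/8 + 3/8*5/8 = 3/8
d_2 = (P=11/32, Q=9/32, R=3/8)

Answer: 11/32 9/32 3/8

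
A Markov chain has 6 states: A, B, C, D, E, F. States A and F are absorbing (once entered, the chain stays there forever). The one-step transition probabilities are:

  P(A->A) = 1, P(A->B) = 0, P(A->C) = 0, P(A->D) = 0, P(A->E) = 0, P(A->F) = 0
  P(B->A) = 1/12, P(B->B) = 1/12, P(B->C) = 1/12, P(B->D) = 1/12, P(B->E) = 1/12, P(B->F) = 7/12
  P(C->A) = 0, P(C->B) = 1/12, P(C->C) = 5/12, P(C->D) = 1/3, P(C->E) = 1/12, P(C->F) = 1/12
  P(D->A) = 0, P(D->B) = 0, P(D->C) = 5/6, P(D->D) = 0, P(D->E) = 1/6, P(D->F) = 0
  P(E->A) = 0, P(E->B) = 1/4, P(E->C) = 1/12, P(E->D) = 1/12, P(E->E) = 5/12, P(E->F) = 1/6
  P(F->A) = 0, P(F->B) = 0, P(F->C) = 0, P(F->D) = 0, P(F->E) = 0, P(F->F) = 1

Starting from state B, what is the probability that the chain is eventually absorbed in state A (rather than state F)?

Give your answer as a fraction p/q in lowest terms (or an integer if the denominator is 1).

Let a_i = P(absorbed in A | start in state i).
Boundary conditions: a_A = 1, a_F = 0.
For each transient state i, a_i = sum_j P(i->j) * a_j:
  a_B = 1/12*a_A + 1/12*a_B + 1/12*a_C + 1/12*a_D + 1/12*a_E + 7/12*a_F
  a_C = 0*a_A + 1/12*a_B + 5/12*a_C + 1/3*a_D + 1/12*a_E + 1/12*a_F
  a_D = 0*a_A + 0*a_B + 5/6*a_C + 0*a_D + 1/6*a_E + 0*a_F
  a_E = 0*a_A + 1/4*a_B + 1/12*a_C + 1/12*a_D + 5/12*a_E + 1/6*a_F

Substituting a_A = 1 and a_F = 0, rearrange to (I - Q) a = r where r[i] = P(i -> A):
  [11/12, -1/12, -1/12, -1/12] . (a_B, a_C, a_D, a_E) = 1/12
  [-1/12, 7/12, -1/3, -1/12] . (a_B, a_C, a_D, a_E) = 0
  [0, -5/6, 1, -1/6] . (a_B, a_C, a_D, a_E) = 0
  [-1/4, -1/12, -1/12, 7/12] . (a_B, a_C, a_D, a_E) = 0

Solving yields:
  a_B = 3/28
  a_C = 71/1232
  a_D = 9/154
  a_E = 1/16

Starting state is B, so the absorption probability is a_B = 3/28.

Answer: 3/28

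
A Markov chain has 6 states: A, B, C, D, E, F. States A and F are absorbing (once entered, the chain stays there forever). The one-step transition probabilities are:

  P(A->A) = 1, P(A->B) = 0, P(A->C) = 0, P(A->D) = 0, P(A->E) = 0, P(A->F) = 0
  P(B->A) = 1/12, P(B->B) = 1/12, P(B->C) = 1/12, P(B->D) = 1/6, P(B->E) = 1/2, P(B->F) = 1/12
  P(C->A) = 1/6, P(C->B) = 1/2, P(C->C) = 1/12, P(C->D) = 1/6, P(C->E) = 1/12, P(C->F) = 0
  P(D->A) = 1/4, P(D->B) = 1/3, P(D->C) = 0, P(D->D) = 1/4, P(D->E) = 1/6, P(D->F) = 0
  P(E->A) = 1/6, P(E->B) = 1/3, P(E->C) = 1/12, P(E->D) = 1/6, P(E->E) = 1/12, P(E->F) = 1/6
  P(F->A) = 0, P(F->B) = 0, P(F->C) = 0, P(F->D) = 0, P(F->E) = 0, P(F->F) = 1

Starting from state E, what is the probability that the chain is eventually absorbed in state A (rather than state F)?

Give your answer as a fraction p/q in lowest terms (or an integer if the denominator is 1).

Let a_i = P(absorbed in A | start in state i).
Boundary conditions: a_A = 1, a_F = 0.
For each transient state i, a_i = sum_j P(i->j) * a_j:
  a_B = 1/12*a_A + 1/12*a_B + 1/12*a_C + 1/6*a_D + 1/2*a_E + 1/12*a_F
  a_C = 1/6*a_A + 1/2*a_B + 1/12*a_C + 1/6*a_D + 1/12*a_E + 0*a_F
  a_D = 1/4*a_A + 1/3*a_B + 0*a_C + 1/4*a_D + 1/6*a_E + 0*a_F
  a_E = 1/6*a_A + 1/3*a_B + 1/12*a_C + 1/6*a_D + 1/12*a_E + 1/6*a_F

Substituting a_A = 1 and a_F = 0, rearrange to (I - Q) a = r where r[i] = P(i -> A):
  [11/12, -1/12, -1/6, -1/2] . (a_B, a_C, a_D, a_E) = 1/12
  [-1/2, 11/12, -1/6, -1/12] . (a_B, a_C, a_D, a_E) = 1/6
  [-1/3, 0, 3/4, -1/6] . (a_B, a_C, a_D, a_E) = 1/4
  [-1/3, -1/12, -1/6, 11/12] . (a_B, a_C, a_D, a_E) = 1/6

Solving yields:
  a_B = 644/1033
  a_C = 2209/3099
  a_D = 2311/3099
  a_E = 629/1033

Starting state is E, so the absorption probability is a_E = 629/1033.

Answer: 629/1033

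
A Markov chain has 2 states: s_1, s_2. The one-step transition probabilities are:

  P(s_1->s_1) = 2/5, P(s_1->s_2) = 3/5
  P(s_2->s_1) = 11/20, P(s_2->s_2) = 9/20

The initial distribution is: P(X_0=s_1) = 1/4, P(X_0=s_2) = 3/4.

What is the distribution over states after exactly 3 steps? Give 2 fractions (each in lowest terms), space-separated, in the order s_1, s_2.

Propagating the distribution step by step (d_{t+1} = d_t * P):
d_0 = (s_1=1/4, s_2=3/4)
  d_1[s_1] = 1/4*2/5 + 3/4*11/20 = 41/80
  d_1[s_2] = 1/4*3/5 + 3/4*9/20 = 39/80
d_1 = (s_1=41/80, s_2=39/80)
  d_2[s_1] = 41/80*2/5 + 39/80*11/20 = 757/1600
  d_2[s_2] = 41/80*3/5 + 39/80*9/20 = 843/1600
d_2 = (s_1=757/1600, s_2=843/1600)
  d_3[s_1] = 757/1600*2/5 + 843/1600*11/20 = 15329/32000
  d_3[s_2] = 757/1600*3/5 + 843/1600*9/20 = 16671/32000
d_3 = (s_1=15329/32000, s_2=16671/32000)

Answer: 15329/32000 16671/32000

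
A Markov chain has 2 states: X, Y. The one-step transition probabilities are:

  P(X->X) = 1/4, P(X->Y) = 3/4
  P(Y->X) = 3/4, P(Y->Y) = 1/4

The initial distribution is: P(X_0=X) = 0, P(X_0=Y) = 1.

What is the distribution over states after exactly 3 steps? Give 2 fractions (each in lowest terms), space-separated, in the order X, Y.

Propagating the distribution step by step (d_{t+1} = d_t * P):
d_0 = (X=0, Y=1)
  d_1[X] = 0*1/4 + 1*3/4 = 3/4
  d_1[Y] = 0*3/4 + 1*1/4 = 1/4
d_1 = (X=3/4, Y=1/4)
  d_2[X] = 3/4*1/4 + 1/4*3/4 = 3/8
  d_2[Y] = 3/4*3/4 + 1/4*1/4 = 5/8
d_2 = (X=3/8, Y=5/8)
  d_3[X] = 3/8*1/4 + 5/8*3/4 = 9/16
  d_3[Y] = 3/8*3/4 + 5/8*1/4 = 7/16
d_3 = (X=9/16, Y=7/16)

Answer: 9/16 7/16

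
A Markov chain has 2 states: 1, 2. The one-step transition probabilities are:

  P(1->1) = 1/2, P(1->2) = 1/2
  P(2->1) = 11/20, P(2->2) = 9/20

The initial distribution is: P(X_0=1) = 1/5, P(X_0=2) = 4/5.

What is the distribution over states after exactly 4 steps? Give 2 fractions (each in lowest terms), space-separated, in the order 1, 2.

Propagating the distribution step by step (d_{t+1} = d_t * P):
d_0 = (1=1/5, 2=4/5)
  d_1[1] = 1/5*1/2 + 4/5*11/20 = 27/50
  d_1[2] = 1/5*1/2 + 4/5*9/20 = 23/50
d_1 = (1=27/50, 2=23/50)
  d_2[1] = 27/50*1/2 + 23/50*11/20 = 523/1000
  d_2[2] = 27/50*1/2 + 23/50*9/20 = 477/1000
d_2 = (1=523/1000, 2=477/1000)
  d_3[1] = 523/1000*1/2 + 477/1000*11/20 = 10477/20000
  d_3[2] = 523/1000*1/2 + 477/1000*9/20 = 9523/20000
d_3 = (1=10477/20000, 2=9523/20000)
  d_4[1] = 10477/20000*1/2 + 9523/20000*11/20 = 209523/400000
  d_4[2] = 10477/20000*1/2 + 9523/20000*9/20 = 190477/400000
d_4 = (1=209523/400000, 2=190477/400000)

Answer: 209523/400000 190477/400000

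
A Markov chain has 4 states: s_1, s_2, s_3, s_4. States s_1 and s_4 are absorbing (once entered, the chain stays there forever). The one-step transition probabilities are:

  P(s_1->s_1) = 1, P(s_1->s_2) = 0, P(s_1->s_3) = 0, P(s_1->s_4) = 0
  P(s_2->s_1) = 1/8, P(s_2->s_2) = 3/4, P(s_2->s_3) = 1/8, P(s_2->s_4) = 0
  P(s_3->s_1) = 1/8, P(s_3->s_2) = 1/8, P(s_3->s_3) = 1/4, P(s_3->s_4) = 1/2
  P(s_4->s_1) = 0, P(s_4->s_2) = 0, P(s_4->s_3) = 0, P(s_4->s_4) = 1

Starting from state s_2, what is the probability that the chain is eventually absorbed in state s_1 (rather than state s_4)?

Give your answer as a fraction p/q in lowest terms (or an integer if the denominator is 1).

Answer: 7/11

Derivation:
Let a_i = P(absorbed in s_1 | start in state i).
Boundary conditions: a_s_1 = 1, a_s_4 = 0.
For each transient state i, a_i = sum_j P(i->j) * a_j:
  a_s_2 = 1/8*a_s_1 + 3/4*a_s_2 + 1/8*a_s_3 + 0*a_s_4
  a_s_3 = 1/8*a_s_1 + 1/8*a_s_2 + 1/4*a_s_3 + 1/2*a_s_4

Substituting a_s_1 = 1 and a_s_4 = 0, rearrange to (I - Q) a = r where r[i] = P(i -> s_1):
  [1/4, -1/8] . (a_s_2, a_s_3) = 1/8
  [-1/8, 3/4] . (a_s_2, a_s_3) = 1/8

Solving yields:
  a_s_2 = 7/11
  a_s_3 = 3/11

Starting state is s_2, so the absorption probability is a_s_2 = 7/11.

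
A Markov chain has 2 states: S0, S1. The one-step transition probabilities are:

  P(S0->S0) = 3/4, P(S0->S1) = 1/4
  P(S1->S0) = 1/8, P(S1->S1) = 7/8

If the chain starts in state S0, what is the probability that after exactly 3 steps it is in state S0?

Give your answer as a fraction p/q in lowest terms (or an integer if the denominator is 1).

Answer: 127/256

Derivation:
Computing P^3 by repeated multiplication:
P^1 =
  S0: [3/4, 1/4]
  S1: [1/8, 7/8]
P^2 =
  S0: [19/32, 13/32]
  S1: [13/64, 51/64]
P^3 =
  S0: [127/256, 129/256]
  S1: [129/512, 383/512]

(P^3)[S0 -> S0] = 127/256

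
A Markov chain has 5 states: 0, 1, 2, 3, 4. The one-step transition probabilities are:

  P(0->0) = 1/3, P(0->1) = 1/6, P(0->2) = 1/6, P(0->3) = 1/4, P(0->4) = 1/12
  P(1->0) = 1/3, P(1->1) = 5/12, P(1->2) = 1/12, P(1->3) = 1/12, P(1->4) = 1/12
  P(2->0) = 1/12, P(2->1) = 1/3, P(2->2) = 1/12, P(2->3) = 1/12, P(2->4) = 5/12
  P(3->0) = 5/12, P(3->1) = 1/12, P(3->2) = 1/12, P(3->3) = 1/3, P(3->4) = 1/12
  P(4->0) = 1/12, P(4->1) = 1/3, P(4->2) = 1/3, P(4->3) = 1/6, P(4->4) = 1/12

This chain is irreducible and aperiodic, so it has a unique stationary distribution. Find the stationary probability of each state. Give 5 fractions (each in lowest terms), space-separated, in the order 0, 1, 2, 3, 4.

Answer: 4063/14420 753/2884 502/3605 2713/14420 1871/14420

Derivation:
The stationary distribution satisfies pi = pi * P, i.e.:
  pi_0 = 1/3*pi_0 + 1/3*pi_1 + 1/12*pi_2 + 5/12*pi_3 + 1/12*pi_4
  pi_1 = 1/6*pi_0 + 5/12*pi_1 + 1/3*pi_2 + 1/12*pi_3 + 1/3*pi_4
  pi_2 = 1/6*pi_0 + 1/12*pi_1 + 1/12*pi_2 + 1/12*pi_3 + 1/3*pi_4
  pi_3 = 1/4*pi_0 + 1/12*pi_1 + 1/12*pi_2 + 1/3*pi_3 + 1/6*pi_4
  pi_4 = 1/12*pi_0 + 1/12*pi_1 + 5/12*pi_2 + 1/12*pi_3 + 1/12*pi_4
with normalization: pi_0 + pi_1 + pi_2 + pi_3 + pi_4 = 1.

Using the first 4 balance equations plus normalization, the linear system A*pi = b is:
  [-2/3, 1/3, 1/12, 5/12, 1/12] . pi = 0
  [1/6, -7/12, 1/3, 1/12, 1/3] . pi = 0
  [1/6, 1/12, -11/12, 1/12, 1/3] . pi = 0
  [1/4, 1/12, 1/12, -2/3, 1/6] . pi = 0
  [1, 1, 1, 1, 1] . pi = 1

Solving yields:
  pi_0 = 4063/14420
  pi_1 = 753/2884
  pi_2 = 502/3605
  pi_3 = 2713/14420
  pi_4 = 1871/14420

Verification (pi * P):
  4063/14420*1/3 + 753/2884*1/3 + 502/3605*1/12 + 2713/14420*5/12 + 1871/14420*1/12 = 4063/14420 = pi_0  (ok)
  4063/14420*1/6 + 753/2884*5/12 + 502/3605*1/3 + 2713/14420*1/12 + 1871/14420*1/3 = 753/2884 = pi_1  (ok)
  4063/14420*1/6 + 753/2884*1/12 + 502/3605*1/12 + 2713/14420*1/12 + 1871/14420*1/3 = 502/3605 = pi_2  (ok)
  4063/14420*1/4 + 753/2884*1/12 + 502/3605*1/12 + 2713/14420*1/3 + 1871/14420*1/6 = 2713/14420 = pi_3  (ok)
  4063/14420*1/12 + 753/2884*1/12 + 502/3605*5/12 + 2713/14420*1/12 + 1871/14420*1/12 = 1871/14420 = pi_4  (ok)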